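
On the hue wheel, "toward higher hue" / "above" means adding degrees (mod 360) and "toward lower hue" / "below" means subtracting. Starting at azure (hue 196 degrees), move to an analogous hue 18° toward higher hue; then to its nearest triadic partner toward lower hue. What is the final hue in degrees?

+18° (analog 18° ↑): 196 + 18 = 214°
−120° (triadic ↓): 214 − 120 = 94°

94°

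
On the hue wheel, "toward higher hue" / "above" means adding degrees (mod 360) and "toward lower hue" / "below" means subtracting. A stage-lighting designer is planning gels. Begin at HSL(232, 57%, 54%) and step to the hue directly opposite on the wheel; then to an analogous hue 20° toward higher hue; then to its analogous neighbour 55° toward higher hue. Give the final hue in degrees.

+180° (complement): 232 + 180 = 412 → 412 − 360 = 52°
+20° (analog 20° ↑): 52 + 20 = 72°
+55° (analog 55° ↑): 72 + 55 = 127°

127°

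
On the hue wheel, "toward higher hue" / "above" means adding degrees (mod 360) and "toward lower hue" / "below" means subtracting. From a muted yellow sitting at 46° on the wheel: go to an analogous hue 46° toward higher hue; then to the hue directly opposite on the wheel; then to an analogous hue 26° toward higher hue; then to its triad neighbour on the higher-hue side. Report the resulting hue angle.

analog 46° ↑ +46°: 46 + 46 = 92°
complement +180°: 92 + 180 = 272°
analog 26° ↑ +26°: 272 + 26 = 298°
triadic ↑ +120°: 298 + 120 = 418 → 418 − 360 = 58°

58°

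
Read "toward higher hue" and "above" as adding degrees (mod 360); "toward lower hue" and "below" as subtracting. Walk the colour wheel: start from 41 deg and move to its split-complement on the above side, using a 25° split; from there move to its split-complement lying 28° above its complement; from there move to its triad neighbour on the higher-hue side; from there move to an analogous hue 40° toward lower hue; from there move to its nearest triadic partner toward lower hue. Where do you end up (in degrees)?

split-comp 25° ↑ +205°: 41 + 205 = 246°
split-comp 28° ↑ +208°: 246 + 208 = 454 → 454 − 360 = 94°
triadic ↑ +120°: 94 + 120 = 214°
analog 40° ↓ −40°: 214 − 40 = 174°
triadic ↓ −120°: 174 − 120 = 54°

54°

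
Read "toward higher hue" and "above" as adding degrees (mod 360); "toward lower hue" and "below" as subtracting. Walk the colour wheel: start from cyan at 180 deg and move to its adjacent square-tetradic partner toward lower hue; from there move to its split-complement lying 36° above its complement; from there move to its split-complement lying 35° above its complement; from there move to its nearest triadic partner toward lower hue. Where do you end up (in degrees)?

180 − 90 = 90°   (square ↓)
90 + 216 = 306°   (split-comp 36° ↑)
306 + 215 = 521 → 521 − 360 = 161°   (split-comp 35° ↑)
161 − 120 = 41°   (triadic ↓)

41°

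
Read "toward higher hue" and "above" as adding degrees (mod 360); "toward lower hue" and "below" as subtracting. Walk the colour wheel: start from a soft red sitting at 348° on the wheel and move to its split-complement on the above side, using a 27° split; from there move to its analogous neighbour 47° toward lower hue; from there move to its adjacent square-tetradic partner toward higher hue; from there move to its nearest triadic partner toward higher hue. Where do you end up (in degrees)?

348 + 207 = 555 → 555 − 360 = 195°   (split-comp 27° ↑)
195 − 47 = 148°   (analog 47° ↓)
148 + 90 = 238°   (square ↑)
238 + 120 = 358°   (triadic ↑)

358°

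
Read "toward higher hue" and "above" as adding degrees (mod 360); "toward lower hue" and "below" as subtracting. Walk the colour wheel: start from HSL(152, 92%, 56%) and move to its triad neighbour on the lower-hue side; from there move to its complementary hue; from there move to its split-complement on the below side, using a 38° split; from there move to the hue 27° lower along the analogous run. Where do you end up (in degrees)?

327°

152 − 120 = 32°   (triadic ↓)
32 + 180 = 212°   (complement)
212 + 142 = 354°   (split-comp 38° ↓)
354 − 27 = 327°   (analog 27° ↓)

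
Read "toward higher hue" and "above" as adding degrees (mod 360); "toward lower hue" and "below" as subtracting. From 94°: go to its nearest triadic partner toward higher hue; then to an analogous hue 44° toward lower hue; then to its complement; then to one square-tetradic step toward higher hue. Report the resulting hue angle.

80°

+120° (triadic ↑): 94 + 120 = 214°
−44° (analog 44° ↓): 214 − 44 = 170°
+180° (complement): 170 + 180 = 350°
+90° (square ↑): 350 + 90 = 440 → 440 − 360 = 80°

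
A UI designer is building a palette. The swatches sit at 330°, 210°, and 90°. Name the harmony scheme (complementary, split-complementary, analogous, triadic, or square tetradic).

triadic

Sort the hues: 90°, 210°, 330°.
Successive gaps around the wheel: 120°, 120°, 120°.
Three hues equally spaced 120° apart form a triad.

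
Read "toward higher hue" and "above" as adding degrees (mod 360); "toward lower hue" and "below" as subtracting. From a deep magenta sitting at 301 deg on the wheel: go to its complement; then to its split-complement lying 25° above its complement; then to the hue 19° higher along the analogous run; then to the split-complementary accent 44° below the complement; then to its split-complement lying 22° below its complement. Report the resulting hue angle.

+180° (complement): 301 + 180 = 481 → 481 − 360 = 121°
+205° (split-comp 25° ↑): 121 + 205 = 326°
+19° (analog 19° ↑): 326 + 19 = 345°
+136° (split-comp 44° ↓): 345 + 136 = 481 → 481 − 360 = 121°
+158° (split-comp 22° ↓): 121 + 158 = 279°

279°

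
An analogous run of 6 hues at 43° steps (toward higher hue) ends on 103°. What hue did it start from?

5 steps of 43° (toward higher hue) give a net shift of +215°.
Start = end − shift: 103 − 215 = -112 → -112 + 360 = 248°

248°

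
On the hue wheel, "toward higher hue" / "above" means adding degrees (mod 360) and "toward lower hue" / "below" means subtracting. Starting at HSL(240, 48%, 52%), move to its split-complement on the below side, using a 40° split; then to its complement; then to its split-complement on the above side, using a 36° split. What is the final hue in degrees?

+140° (split-comp 40° ↓): 240 + 140 = 380 → 380 − 360 = 20°
+180° (complement): 20 + 180 = 200°
+216° (split-comp 36° ↑): 200 + 216 = 416 → 416 − 360 = 56°

56°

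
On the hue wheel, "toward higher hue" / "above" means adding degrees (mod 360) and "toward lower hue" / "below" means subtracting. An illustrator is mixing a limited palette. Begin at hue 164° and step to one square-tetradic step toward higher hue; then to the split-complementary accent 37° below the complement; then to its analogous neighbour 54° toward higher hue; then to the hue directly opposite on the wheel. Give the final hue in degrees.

271°

square ↑ +90°: 164 + 90 = 254°
split-comp 37° ↓ +143°: 254 + 143 = 397 → 397 − 360 = 37°
analog 54° ↑ +54°: 37 + 54 = 91°
complement +180°: 91 + 180 = 271°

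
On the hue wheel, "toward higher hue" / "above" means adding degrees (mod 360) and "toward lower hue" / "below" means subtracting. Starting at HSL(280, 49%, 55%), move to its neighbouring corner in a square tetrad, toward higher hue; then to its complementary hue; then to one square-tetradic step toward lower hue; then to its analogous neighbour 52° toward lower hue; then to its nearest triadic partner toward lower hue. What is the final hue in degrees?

280 + 90 = 370 → 370 − 360 = 10°   (square ↑)
10 + 180 = 190°   (complement)
190 − 90 = 100°   (square ↓)
100 − 52 = 48°   (analog 52° ↓)
48 − 120 = -72 → -72 + 360 = 288°   (triadic ↓)

288°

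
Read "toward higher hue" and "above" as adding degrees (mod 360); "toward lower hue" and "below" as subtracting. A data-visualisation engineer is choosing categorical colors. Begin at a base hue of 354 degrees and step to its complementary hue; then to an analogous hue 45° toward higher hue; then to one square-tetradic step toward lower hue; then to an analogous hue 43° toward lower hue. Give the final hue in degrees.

354 + 180 = 534 → 534 − 360 = 174°   (complement)
174 + 45 = 219°   (analog 45° ↑)
219 − 90 = 129°   (square ↓)
129 − 43 = 86°   (analog 43° ↓)

86°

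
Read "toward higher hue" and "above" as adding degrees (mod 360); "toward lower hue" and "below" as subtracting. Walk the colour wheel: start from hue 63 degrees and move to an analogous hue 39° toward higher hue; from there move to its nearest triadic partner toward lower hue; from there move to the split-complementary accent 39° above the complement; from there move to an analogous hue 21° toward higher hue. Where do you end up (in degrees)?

222°

analog 39° ↑ +39°: 63 + 39 = 102°
triadic ↓ −120°: 102 − 120 = -18 → -18 + 360 = 342°
split-comp 39° ↑ +219°: 342 + 219 = 561 → 561 − 360 = 201°
analog 21° ↑ +21°: 201 + 21 = 222°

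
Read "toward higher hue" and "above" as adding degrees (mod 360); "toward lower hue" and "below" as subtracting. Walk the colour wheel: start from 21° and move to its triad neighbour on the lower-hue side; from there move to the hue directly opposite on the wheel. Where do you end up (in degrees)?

81°

21 − 120 = -99 → -99 + 360 = 261°   (triadic ↓)
261 + 180 = 441 → 441 − 360 = 81°   (complement)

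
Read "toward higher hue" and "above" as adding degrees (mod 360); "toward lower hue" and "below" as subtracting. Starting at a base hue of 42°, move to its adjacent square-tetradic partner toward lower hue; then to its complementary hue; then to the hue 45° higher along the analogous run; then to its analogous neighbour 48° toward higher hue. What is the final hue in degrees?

square ↓ −90°: 42 − 90 = -48 → -48 + 360 = 312°
complement +180°: 312 + 180 = 492 → 492 − 360 = 132°
analog 45° ↑ +45°: 132 + 45 = 177°
analog 48° ↑ +48°: 177 + 48 = 225°

225°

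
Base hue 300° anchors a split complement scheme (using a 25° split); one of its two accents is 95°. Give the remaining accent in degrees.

145°

Split-complementary hues sit 25° either side of the complement.
Complement of the base 300°: 300 + 180 = 480 → 480 − 360 = 120°
The given accent 95° is 25° one side of 120°; the other accent sits 25° the other side: 120 + 25 = 145°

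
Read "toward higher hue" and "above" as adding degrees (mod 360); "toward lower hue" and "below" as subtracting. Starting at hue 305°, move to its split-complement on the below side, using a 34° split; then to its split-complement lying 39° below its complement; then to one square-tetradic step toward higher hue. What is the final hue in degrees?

305 + 146 = 451 → 451 − 360 = 91°   (split-comp 34° ↓)
91 + 141 = 232°   (split-comp 39° ↓)
232 + 90 = 322°   (square ↑)

322°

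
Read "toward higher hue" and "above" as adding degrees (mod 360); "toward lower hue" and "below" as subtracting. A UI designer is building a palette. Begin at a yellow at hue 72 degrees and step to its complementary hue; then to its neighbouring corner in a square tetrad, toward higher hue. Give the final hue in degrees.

342°

complement +180°: 72 + 180 = 252°
square ↑ +90°: 252 + 90 = 342°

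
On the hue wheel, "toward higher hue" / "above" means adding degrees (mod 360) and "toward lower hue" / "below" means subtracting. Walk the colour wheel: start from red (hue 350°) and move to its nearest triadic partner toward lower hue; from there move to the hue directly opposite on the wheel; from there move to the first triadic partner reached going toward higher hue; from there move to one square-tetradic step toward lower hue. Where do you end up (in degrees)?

−120° (triadic ↓): 350 − 120 = 230°
+180° (complement): 230 + 180 = 410 → 410 − 360 = 50°
+120° (triadic ↑): 50 + 120 = 170°
−90° (square ↓): 170 − 90 = 80°

80°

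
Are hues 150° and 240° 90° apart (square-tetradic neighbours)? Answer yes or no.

Angular distance: |150 − 240| = 90 = 90°.
90° apart (square-tetradic neighbours) requires 90°.

yes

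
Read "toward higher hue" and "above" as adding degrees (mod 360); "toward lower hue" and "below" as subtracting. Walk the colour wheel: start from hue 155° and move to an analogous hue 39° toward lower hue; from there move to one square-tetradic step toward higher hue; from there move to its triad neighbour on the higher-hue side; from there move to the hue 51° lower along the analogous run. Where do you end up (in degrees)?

−39° (analog 39° ↓): 155 − 39 = 116°
+90° (square ↑): 116 + 90 = 206°
+120° (triadic ↑): 206 + 120 = 326°
−51° (analog 51° ↓): 326 − 51 = 275°

275°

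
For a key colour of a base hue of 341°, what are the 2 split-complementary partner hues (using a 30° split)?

131° and 191°

Split-complementary hues sit 30° either side of the complement.
Complement of 341°: 341 + 180 = 521 → 521 − 360 = 161°
161 − 30 = 131°
161 + 30 = 191°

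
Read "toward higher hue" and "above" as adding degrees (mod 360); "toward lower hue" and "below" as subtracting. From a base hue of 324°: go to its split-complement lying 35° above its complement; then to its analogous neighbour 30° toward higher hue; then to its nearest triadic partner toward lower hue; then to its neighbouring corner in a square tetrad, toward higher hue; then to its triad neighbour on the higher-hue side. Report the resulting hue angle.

split-comp 35° ↑ +215°: 324 + 215 = 539 → 539 − 360 = 179°
analog 30° ↑ +30°: 179 + 30 = 209°
triadic ↓ −120°: 209 − 120 = 89°
square ↑ +90°: 89 + 90 = 179°
triadic ↑ +120°: 179 + 120 = 299°

299°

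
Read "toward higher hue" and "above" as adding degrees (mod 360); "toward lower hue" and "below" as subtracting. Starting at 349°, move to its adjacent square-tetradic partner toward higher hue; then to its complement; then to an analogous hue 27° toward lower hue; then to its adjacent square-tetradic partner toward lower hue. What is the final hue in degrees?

square ↑ +90°: 349 + 90 = 439 → 439 − 360 = 79°
complement +180°: 79 + 180 = 259°
analog 27° ↓ −27°: 259 − 27 = 232°
square ↓ −90°: 232 − 90 = 142°

142°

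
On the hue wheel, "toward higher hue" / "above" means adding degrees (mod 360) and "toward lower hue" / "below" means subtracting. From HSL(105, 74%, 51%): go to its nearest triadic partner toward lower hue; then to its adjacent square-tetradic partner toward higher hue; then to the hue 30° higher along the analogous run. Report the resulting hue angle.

105°

triadic ↓ −120°: 105 − 120 = -15 → -15 + 360 = 345°
square ↑ +90°: 345 + 90 = 435 → 435 − 360 = 75°
analog 30° ↑ +30°: 75 + 30 = 105°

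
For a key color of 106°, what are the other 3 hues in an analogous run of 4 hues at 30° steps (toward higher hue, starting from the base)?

136°, 166°, and 196°

Analogous hues sit every 30° along the wheel.
106 + 30 = 136°
106 + 60 = 166°
106 + 90 = 196°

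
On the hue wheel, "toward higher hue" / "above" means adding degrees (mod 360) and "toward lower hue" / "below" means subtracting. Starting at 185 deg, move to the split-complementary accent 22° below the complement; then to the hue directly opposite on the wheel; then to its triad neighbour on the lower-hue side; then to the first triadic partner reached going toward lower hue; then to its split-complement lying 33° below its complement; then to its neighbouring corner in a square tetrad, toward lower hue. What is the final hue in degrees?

340°

185 + 158 = 343°   (split-comp 22° ↓)
343 + 180 = 523 → 523 − 360 = 163°   (complement)
163 − 120 = 43°   (triadic ↓)
43 − 120 = -77 → -77 + 360 = 283°   (triadic ↓)
283 + 147 = 430 → 430 − 360 = 70°   (split-comp 33° ↓)
70 − 90 = -20 → -20 + 360 = 340°   (square ↓)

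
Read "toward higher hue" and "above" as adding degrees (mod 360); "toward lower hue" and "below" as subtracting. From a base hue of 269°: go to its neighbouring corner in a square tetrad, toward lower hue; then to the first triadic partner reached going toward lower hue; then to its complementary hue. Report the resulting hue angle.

269 − 90 = 179°   (square ↓)
179 − 120 = 59°   (triadic ↓)
59 + 180 = 239°   (complement)

239°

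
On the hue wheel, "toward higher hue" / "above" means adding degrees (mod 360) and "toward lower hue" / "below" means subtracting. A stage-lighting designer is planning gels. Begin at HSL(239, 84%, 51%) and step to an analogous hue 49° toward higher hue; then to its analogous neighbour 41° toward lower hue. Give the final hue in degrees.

239 + 49 = 288°   (analog 49° ↑)
288 − 41 = 247°   (analog 41° ↓)

247°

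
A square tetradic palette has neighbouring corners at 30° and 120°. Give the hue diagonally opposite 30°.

210°

A square tetradic scheme places four hues 90° apart; opposite corners are 180° apart.
30 + 180 = 210°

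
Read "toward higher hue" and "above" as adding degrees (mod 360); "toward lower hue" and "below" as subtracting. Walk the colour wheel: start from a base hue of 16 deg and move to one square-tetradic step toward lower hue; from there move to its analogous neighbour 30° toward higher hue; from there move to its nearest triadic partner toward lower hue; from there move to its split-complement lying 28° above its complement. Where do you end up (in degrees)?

44°

−90° (square ↓): 16 − 90 = -74 → -74 + 360 = 286°
+30° (analog 30° ↑): 286 + 30 = 316°
−120° (triadic ↓): 316 − 120 = 196°
+208° (split-comp 28° ↑): 196 + 208 = 404 → 404 − 360 = 44°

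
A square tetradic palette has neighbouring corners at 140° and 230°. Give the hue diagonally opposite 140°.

320°

A square tetradic scheme places four hues 90° apart; opposite corners are 180° apart.
140 + 180 = 320°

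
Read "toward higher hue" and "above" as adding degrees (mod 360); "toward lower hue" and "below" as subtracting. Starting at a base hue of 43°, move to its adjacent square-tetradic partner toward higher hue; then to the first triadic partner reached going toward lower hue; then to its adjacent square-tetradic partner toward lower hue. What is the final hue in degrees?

283°

square ↑ +90°: 43 + 90 = 133°
triadic ↓ −120°: 133 − 120 = 13°
square ↓ −90°: 13 − 90 = -77 → -77 + 360 = 283°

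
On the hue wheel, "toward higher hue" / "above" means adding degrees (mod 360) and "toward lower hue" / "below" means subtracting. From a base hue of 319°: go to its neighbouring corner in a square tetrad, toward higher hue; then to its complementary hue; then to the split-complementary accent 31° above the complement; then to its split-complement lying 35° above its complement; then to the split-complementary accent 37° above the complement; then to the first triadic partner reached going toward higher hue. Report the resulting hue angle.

272°

319 + 90 = 409 → 409 − 360 = 49°   (square ↑)
49 + 180 = 229°   (complement)
229 + 211 = 440 → 440 − 360 = 80°   (split-comp 31° ↑)
80 + 215 = 295°   (split-comp 35° ↑)
295 + 217 = 512 → 512 − 360 = 152°   (split-comp 37° ↑)
152 + 120 = 272°   (triadic ↑)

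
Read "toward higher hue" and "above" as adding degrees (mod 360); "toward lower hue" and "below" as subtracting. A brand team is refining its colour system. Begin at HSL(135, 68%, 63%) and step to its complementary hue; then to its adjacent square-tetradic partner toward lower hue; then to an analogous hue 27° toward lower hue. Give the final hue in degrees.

135 + 180 = 315°   (complement)
315 − 90 = 225°   (square ↓)
225 − 27 = 198°   (analog 27° ↓)

198°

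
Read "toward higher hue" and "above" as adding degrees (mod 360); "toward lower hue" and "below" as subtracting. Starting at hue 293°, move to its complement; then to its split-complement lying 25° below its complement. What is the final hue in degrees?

268°

293 + 180 = 473 → 473 − 360 = 113°   (complement)
113 + 155 = 268°   (split-comp 25° ↓)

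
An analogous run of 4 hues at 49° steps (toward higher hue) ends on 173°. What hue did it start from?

26°

3 steps of 49° (toward higher hue) give a net shift of +147°.
Start = end − shift: 173 − 147 = 26°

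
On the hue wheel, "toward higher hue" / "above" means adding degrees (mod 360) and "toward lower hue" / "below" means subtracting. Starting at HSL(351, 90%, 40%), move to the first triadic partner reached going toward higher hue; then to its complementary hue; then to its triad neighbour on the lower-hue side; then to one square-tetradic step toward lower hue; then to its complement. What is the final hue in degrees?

triadic ↑ +120°: 351 + 120 = 471 → 471 − 360 = 111°
complement +180°: 111 + 180 = 291°
triadic ↓ −120°: 291 − 120 = 171°
square ↓ −90°: 171 − 90 = 81°
complement +180°: 81 + 180 = 261°

261°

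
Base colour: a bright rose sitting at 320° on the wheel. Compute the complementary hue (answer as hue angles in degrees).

140°

The complement sits 180° across the wheel.
320 + 180 = 500 → 500 − 360 = 140°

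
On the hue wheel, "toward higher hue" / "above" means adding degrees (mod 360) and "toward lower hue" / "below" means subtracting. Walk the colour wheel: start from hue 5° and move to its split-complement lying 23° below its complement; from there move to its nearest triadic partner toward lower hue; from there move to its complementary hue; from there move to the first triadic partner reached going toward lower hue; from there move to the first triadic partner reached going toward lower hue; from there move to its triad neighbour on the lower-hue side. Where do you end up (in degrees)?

222°

5 + 157 = 162°   (split-comp 23° ↓)
162 − 120 = 42°   (triadic ↓)
42 + 180 = 222°   (complement)
222 − 120 = 102°   (triadic ↓)
102 − 120 = -18 → -18 + 360 = 342°   (triadic ↓)
342 − 120 = 222°   (triadic ↓)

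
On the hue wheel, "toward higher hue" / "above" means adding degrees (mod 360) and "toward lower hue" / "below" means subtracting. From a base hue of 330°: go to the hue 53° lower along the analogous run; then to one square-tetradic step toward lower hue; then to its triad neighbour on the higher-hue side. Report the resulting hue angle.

analog 53° ↓ −53°: 330 − 53 = 277°
square ↓ −90°: 277 − 90 = 187°
triadic ↑ +120°: 187 + 120 = 307°

307°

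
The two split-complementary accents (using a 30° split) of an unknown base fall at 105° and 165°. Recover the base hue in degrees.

The accents sit 30° either side of the complement, so the complement is their short-arc midpoint on the wheel.
Short-arc midpoint of 105° and 165°: 135°.
Base is 180° from the complement: 135 − 180 = -45 → -45 + 360 = 315°

315°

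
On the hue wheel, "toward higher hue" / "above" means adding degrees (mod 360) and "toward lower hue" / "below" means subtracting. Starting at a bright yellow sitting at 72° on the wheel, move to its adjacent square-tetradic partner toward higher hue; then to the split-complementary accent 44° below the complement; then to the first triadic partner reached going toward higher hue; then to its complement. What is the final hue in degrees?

+90° (square ↑): 72 + 90 = 162°
+136° (split-comp 44° ↓): 162 + 136 = 298°
+120° (triadic ↑): 298 + 120 = 418 → 418 − 360 = 58°
+180° (complement): 58 + 180 = 238°

238°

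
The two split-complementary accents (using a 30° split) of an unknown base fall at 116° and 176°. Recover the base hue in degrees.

The accents sit 30° either side of the complement, so the complement is their short-arc midpoint on the wheel.
Short-arc midpoint of 116° and 176°: 146°.
Base is 180° from the complement: 146 − 180 = -34 → -34 + 360 = 326°

326°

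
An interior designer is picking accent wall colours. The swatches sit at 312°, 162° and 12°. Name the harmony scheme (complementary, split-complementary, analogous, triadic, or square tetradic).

Sort the hues: 12°, 162°, 312°.
Successive gaps around the wheel: 150°, 150°, 60°.
Two 150° gaps and one 60° gap — a base hue opposite a pair of accents 30° either side of its complement — is the split-complementary pattern.

split-complementary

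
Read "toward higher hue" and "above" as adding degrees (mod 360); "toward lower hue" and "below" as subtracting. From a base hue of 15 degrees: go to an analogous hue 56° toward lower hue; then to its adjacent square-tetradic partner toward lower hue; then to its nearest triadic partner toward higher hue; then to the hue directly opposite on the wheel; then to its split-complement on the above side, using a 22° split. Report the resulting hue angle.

11°

analog 56° ↓ −56°: 15 − 56 = -41 → -41 + 360 = 319°
square ↓ −90°: 319 − 90 = 229°
triadic ↑ +120°: 229 + 120 = 349°
complement +180°: 349 + 180 = 529 → 529 − 360 = 169°
split-comp 22° ↑ +202°: 169 + 202 = 371 → 371 − 360 = 11°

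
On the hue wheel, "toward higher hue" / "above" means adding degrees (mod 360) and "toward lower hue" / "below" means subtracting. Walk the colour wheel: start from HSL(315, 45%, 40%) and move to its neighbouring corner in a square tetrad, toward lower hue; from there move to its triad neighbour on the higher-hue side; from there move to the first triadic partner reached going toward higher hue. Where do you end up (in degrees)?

105°

315 − 90 = 225°   (square ↓)
225 + 120 = 345°   (triadic ↑)
345 + 120 = 465 → 465 − 360 = 105°   (triadic ↑)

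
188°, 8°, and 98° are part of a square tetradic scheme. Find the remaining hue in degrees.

278°

A square tetradic scheme places four hues every 90°.
The full set through 8° is {8°, 98°, 188°, 278°}.
Given {8°, 98°, 188°}, the missing hue is 278°.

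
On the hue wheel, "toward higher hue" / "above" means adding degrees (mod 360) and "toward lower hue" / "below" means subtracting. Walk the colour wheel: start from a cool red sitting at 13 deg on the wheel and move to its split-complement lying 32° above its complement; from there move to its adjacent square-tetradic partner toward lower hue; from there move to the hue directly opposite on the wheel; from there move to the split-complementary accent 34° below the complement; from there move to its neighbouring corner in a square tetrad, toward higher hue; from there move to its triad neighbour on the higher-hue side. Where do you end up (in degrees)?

311°

+212° (split-comp 32° ↑): 13 + 212 = 225°
−90° (square ↓): 225 − 90 = 135°
+180° (complement): 135 + 180 = 315°
+146° (split-comp 34° ↓): 315 + 146 = 461 → 461 − 360 = 101°
+90° (square ↑): 101 + 90 = 191°
+120° (triadic ↑): 191 + 120 = 311°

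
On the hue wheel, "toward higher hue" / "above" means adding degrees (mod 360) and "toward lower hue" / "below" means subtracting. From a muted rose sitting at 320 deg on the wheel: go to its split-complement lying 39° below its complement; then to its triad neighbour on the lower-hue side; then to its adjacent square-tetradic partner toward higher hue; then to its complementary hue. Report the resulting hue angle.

320 + 141 = 461 → 461 − 360 = 101°   (split-comp 39° ↓)
101 − 120 = -19 → -19 + 360 = 341°   (triadic ↓)
341 + 90 = 431 → 431 − 360 = 71°   (square ↑)
71 + 180 = 251°   (complement)

251°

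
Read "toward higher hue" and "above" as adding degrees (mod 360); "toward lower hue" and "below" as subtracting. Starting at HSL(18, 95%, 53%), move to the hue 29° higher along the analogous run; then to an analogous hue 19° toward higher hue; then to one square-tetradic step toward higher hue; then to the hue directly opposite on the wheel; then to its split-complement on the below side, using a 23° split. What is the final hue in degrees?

18 + 29 = 47°   (analog 29° ↑)
47 + 19 = 66°   (analog 19° ↑)
66 + 90 = 156°   (square ↑)
156 + 180 = 336°   (complement)
336 + 157 = 493 → 493 − 360 = 133°   (split-comp 23° ↓)

133°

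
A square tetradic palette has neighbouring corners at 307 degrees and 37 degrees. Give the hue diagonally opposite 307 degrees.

127°

A square tetradic scheme places four hues 90° apart; opposite corners are 180° apart.
307 + 180 = 487 → 487 − 360 = 127°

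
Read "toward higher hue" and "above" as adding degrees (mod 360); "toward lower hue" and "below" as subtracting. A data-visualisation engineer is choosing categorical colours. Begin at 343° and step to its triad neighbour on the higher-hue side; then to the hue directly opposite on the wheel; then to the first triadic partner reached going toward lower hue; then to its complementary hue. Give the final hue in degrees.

343°

+120° (triadic ↑): 343 + 120 = 463 → 463 − 360 = 103°
+180° (complement): 103 + 180 = 283°
−120° (triadic ↓): 283 − 120 = 163°
+180° (complement): 163 + 180 = 343°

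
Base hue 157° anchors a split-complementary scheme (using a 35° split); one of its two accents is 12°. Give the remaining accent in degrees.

Split-complementary hues sit 35° either side of the complement.
Complement of the base 157°: 157 + 180 = 337°
The given accent 12° is 35° one side of 337°; the other accent sits 35° the other side: 337 − 35 = 302°

302°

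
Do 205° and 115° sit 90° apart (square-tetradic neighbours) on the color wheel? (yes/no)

yes

Angular distance: |205 − 115| = 90 = 90°.
90° apart (square-tetradic neighbours) requires 90°.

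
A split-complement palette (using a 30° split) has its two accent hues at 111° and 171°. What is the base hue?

The accents sit 30° either side of the complement, so the complement is their short-arc midpoint on the wheel.
Short-arc midpoint of 111° and 171°: 141°.
Base is 180° from the complement: 141 − 180 = -39 → -39 + 360 = 321°

321°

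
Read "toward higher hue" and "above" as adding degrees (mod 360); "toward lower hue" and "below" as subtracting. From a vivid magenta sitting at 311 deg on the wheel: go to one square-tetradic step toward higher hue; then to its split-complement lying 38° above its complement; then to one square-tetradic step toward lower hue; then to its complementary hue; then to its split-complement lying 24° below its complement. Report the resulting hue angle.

square ↑ +90°: 311 + 90 = 401 → 401 − 360 = 41°
split-comp 38° ↑ +218°: 41 + 218 = 259°
square ↓ −90°: 259 − 90 = 169°
complement +180°: 169 + 180 = 349°
split-comp 24° ↓ +156°: 349 + 156 = 505 → 505 − 360 = 145°

145°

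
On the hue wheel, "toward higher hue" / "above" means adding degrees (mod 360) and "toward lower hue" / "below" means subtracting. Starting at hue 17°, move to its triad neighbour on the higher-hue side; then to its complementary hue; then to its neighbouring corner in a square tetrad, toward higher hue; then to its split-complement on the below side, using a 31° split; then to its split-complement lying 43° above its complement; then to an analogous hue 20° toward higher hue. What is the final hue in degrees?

triadic ↑ +120°: 17 + 120 = 137°
complement +180°: 137 + 180 = 317°
square ↑ +90°: 317 + 90 = 407 → 407 − 360 = 47°
split-comp 31° ↓ +149°: 47 + 149 = 196°
split-comp 43° ↑ +223°: 196 + 223 = 419 → 419 − 360 = 59°
analog 20° ↑ +20°: 59 + 20 = 79°

79°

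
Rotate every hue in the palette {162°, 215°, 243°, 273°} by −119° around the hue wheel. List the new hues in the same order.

43°, 96°, 124°, 154°

162 − 119 = 43°
215 − 119 = 96°
243 − 119 = 124°
273 − 119 = 154°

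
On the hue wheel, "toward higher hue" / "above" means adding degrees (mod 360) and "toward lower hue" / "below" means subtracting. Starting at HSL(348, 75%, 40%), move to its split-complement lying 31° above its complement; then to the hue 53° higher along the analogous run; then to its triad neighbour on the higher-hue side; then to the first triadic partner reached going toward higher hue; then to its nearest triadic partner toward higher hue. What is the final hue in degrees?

252°

split-comp 31° ↑ +211°: 348 + 211 = 559 → 559 − 360 = 199°
analog 53° ↑ +53°: 199 + 53 = 252°
triadic ↑ +120°: 252 + 120 = 372 → 372 − 360 = 12°
triadic ↑ +120°: 12 + 120 = 132°
triadic ↑ +120°: 132 + 120 = 252°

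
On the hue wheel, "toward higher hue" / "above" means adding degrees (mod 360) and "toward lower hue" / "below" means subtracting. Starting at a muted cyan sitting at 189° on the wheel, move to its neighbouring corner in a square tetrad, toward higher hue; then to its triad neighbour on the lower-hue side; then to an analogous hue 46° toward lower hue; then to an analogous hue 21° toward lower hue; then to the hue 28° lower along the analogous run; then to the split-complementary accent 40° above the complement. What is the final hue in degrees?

square ↑ +90°: 189 + 90 = 279°
triadic ↓ −120°: 279 − 120 = 159°
analog 46° ↓ −46°: 159 − 46 = 113°
analog 21° ↓ −21°: 113 − 21 = 92°
analog 28° ↓ −28°: 92 − 28 = 64°
split-comp 40° ↑ +220°: 64 + 220 = 284°

284°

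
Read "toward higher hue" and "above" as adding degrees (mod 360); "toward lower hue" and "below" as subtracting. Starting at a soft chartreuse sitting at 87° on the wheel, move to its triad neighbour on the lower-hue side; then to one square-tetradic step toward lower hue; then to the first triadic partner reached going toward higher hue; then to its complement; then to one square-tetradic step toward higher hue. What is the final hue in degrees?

267°

−120° (triadic ↓): 87 − 120 = -33 → -33 + 360 = 327°
−90° (square ↓): 327 − 90 = 237°
+120° (triadic ↑): 237 + 120 = 357°
+180° (complement): 357 + 180 = 537 → 537 − 360 = 177°
+90° (square ↑): 177 + 90 = 267°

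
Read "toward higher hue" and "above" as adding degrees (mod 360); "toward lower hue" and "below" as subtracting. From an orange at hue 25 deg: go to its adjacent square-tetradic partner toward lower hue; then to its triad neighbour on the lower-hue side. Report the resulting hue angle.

175°

square ↓ −90°: 25 − 90 = -65 → -65 + 360 = 295°
triadic ↓ −120°: 295 − 120 = 175°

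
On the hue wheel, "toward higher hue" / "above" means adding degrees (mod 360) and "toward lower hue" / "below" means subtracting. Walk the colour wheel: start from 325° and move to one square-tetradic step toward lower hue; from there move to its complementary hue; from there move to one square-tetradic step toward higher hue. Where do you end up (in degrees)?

145°

square ↓ −90°: 325 − 90 = 235°
complement +180°: 235 + 180 = 415 → 415 − 360 = 55°
square ↑ +90°: 55 + 90 = 145°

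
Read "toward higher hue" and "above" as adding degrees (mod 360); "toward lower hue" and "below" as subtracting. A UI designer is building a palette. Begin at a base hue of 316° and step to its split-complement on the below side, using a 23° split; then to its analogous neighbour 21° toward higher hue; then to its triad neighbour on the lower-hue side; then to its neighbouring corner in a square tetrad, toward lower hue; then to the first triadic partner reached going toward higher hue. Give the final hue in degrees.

44°

316 + 157 = 473 → 473 − 360 = 113°   (split-comp 23° ↓)
113 + 21 = 134°   (analog 21° ↑)
134 − 120 = 14°   (triadic ↓)
14 − 90 = -76 → -76 + 360 = 284°   (square ↓)
284 + 120 = 404 → 404 − 360 = 44°   (triadic ↑)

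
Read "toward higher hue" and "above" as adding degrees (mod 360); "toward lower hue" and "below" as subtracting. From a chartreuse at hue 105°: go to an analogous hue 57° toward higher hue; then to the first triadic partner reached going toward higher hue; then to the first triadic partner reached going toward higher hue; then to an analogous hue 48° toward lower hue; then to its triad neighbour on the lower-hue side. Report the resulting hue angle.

234°

analog 57° ↑ +57°: 105 + 57 = 162°
triadic ↑ +120°: 162 + 120 = 282°
triadic ↑ +120°: 282 + 120 = 402 → 402 − 360 = 42°
analog 48° ↓ −48°: 42 − 48 = -6 → -6 + 360 = 354°
triadic ↓ −120°: 354 − 120 = 234°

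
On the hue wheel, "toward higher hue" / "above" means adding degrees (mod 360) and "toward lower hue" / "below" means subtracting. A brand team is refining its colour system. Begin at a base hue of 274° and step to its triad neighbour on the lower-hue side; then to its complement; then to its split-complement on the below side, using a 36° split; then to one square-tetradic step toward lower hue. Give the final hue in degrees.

28°

−120° (triadic ↓): 274 − 120 = 154°
+180° (complement): 154 + 180 = 334°
+144° (split-comp 36° ↓): 334 + 144 = 478 → 478 − 360 = 118°
−90° (square ↓): 118 − 90 = 28°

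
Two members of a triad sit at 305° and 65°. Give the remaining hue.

A triad spaces three hues 120° apart.
The full set is {65°, 185°, 305°}.

185°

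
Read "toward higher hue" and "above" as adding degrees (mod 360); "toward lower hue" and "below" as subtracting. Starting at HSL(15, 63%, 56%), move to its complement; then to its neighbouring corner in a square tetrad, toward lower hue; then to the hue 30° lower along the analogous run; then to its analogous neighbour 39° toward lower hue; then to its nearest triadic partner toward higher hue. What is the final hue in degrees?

156°

15 + 180 = 195°   (complement)
195 − 90 = 105°   (square ↓)
105 − 30 = 75°   (analog 30° ↓)
75 − 39 = 36°   (analog 39° ↓)
36 + 120 = 156°   (triadic ↑)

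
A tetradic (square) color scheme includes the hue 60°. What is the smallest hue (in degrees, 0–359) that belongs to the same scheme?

A square tetradic scheme places four hues every 90°.
The full set through 60° is {60°, 150°, 240°, 330°}.

60°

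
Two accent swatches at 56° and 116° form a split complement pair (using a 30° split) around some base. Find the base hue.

The accents sit 30° either side of the complement, so the complement is their short-arc midpoint on the wheel.
Short-arc midpoint of 56° and 116°: 86°.
Base is 180° from the complement: 86 − 180 = -94 → -94 + 360 = 266°

266°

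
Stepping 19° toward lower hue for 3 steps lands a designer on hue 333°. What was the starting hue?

30°

3 steps of 19° (toward lower hue) give a net shift of −57°.
Start = end − shift: 333 + 57 = 390 → 390 − 360 = 30°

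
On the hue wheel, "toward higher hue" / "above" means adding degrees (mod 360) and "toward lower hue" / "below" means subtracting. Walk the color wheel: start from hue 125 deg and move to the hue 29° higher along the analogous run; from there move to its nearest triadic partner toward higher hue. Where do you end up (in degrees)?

analog 29° ↑ +29°: 125 + 29 = 154°
triadic ↑ +120°: 154 + 120 = 274°

274°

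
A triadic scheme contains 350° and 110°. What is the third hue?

230°

A triad spaces three hues 120° apart.
The full set is {110°, 230°, 350°}.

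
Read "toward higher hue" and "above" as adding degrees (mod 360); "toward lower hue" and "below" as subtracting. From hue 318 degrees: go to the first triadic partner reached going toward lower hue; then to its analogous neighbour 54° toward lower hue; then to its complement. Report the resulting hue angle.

318 − 120 = 198°   (triadic ↓)
198 − 54 = 144°   (analog 54° ↓)
144 + 180 = 324°   (complement)

324°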